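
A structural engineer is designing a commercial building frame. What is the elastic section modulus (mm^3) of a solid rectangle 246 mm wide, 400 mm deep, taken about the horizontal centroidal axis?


S = b * h^2 / 6
= 246 * 400^2 / 6
= 246 * 160000 / 6
= 6560000.0 mm^3

6560000.0 mm^3


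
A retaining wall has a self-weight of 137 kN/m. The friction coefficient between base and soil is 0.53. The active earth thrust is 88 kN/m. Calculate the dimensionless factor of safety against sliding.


Resisting force = mu * W = 0.53 * 137 = 72.61 kN/m
FOS = Resisting / Driving = 72.61 / 88
= 0.8251 (dimensionless)

0.8251 (dimensionless)


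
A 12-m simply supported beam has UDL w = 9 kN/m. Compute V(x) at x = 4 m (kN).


R_A = w * L / 2 = 9 * 12 / 2 = 54.0 kN
V(x) = R_A - w * x = 54.0 - 9 * 4
= 18.0 kN

18.0 kN


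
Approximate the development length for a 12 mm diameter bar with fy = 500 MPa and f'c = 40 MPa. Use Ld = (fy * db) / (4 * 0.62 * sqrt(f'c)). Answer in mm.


Ld = (fy * db) / (4 * 0.62 * sqrt(f'c))
= (500 * 12) / (4 * 0.62 * sqrt(40))
= 6000 / 15.6849
= 382.53 mm

382.53 mm


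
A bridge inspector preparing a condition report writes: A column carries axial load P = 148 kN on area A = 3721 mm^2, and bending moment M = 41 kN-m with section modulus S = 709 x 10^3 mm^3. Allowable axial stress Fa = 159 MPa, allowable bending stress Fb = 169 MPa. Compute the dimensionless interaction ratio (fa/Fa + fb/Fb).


f_a = P / A = 148000.0 / 3721 = 39.7743 MPa
f_b = M / S = 41000000.0 / 709000.0 = 57.8279 MPa
Ratio = f_a / Fa + f_b / Fb
= 39.7743 / 159 + 57.8279 / 169
= 0.5923 (dimensionless)

0.5923 (dimensionless)


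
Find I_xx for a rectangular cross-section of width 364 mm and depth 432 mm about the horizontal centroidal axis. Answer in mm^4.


I = b * h^3 / 12
= 364 * 432^3 / 12
= 364 * 80621568 / 12
= 2445520896.0 mm^4

2445520896.0 mm^4


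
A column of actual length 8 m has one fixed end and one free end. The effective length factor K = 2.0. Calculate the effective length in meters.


L_eff = K * L
= 2.0 * 8
= 16.0 m

16.0 m


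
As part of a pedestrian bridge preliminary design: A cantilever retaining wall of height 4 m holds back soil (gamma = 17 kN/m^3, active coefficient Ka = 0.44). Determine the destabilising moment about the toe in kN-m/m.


Pa = 0.5 * Ka * gamma * H^2
= 0.5 * 0.44 * 17 * 4^2
= 59.84 kN/m
Arm = H / 3 = 4 / 3 = 1.3333 m
Mo = Pa * arm = Pa * H / 3 = 59.84 * 4 / 3 = 79.7867 kN-m/m

79.7867 kN-m/m


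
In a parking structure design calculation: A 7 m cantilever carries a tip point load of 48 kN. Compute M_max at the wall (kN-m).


For a cantilever with a point load at the free end:
M_max = P * L = 48 * 7 = 336 kN-m

336 kN-m


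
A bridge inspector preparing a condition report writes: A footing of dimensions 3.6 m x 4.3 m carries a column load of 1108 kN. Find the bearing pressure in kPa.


A = 3.6 * 4.3 = 15.48 m^2
q = P / A = 1108 / 15.48
= 71.5762 kPa

71.5762 kPa


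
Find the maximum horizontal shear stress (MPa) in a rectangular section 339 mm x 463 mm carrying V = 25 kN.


A = b * h = 339 * 463 = 156957 mm^2
V = 25 kN = 25000.0 N
tau_max = 1.5 * V / A = 1.5 * 25000.0 / 156957
= 0.2389 MPa

0.2389 MPa


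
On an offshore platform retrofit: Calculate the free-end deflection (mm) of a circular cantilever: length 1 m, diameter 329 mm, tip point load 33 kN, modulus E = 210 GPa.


I = pi * d^4 / 64 = pi * 329^4 / 64 = 575113405.09 mm^4
L = 1000.0 mm, P = 33000.0 N, E = 210000.0 MPa
delta = P * L^3 / (3 * E * I)
= 33000.0 * 1000.0^3 / (3 * 210000.0 * 575113405.09)
= 0.0911 mm

0.0911 mm


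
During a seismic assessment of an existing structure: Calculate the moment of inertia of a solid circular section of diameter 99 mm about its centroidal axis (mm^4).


r = d / 2 = 99 / 2 = 49.5 mm
I = pi * r^4 / 4 = pi * 49.5^4 / 4
= 4715314.64 mm^4

4715314.64 mm^4


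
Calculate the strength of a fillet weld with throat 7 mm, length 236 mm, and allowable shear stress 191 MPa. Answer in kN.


Strength = throat * length * allowable stress
= 7 * 236 * 191 N
= 315532 N
= 315.53 kN

315.53 kN


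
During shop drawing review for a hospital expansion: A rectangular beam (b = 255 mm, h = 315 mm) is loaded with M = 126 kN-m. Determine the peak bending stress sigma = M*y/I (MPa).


I = b * h^3 / 12 = 255 * 315^3 / 12 = 664187343.75 mm^4
y = h / 2 = 315 / 2 = 157.5 mm
M = 126 kN-m = 126000000.0 N-mm
sigma = M * y / I = 126000000.0 * 157.5 / 664187343.75
= 29.88 MPa

29.88 MPa


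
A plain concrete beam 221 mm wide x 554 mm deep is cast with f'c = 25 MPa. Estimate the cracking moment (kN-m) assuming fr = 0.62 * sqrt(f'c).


fr = 0.62 * sqrt(25) = 0.62 * 5.0 = 3.1 MPa
I = 221 * 554^3 / 12 = 3131412795.33 mm^4
y_t = 277.0 mm
M_cr = fr * I / y_t = 3.1 * 3131412795.33 / 277.0 N-mm
= 35.0447 kN-m

35.0447 kN-m


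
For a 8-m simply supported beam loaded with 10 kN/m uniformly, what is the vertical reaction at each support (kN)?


Total load = w * L = 10 * 8 = 80 kN
By symmetry, each reaction R = total / 2 = 80 / 2 = 40.0 kN

40.0 kN


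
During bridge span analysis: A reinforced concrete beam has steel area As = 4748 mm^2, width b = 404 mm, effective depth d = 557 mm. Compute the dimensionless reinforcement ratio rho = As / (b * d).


rho = As / (b * d)
= 4748 / (404 * 557)
= 4748 / 225028
= 0.0211 (dimensionless)

0.0211 (dimensionless)


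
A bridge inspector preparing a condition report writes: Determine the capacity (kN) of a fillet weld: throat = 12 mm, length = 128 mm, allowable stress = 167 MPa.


Strength = throat * length * allowable stress
= 12 * 128 * 167 N
= 256512 N
= 256.51 kN

256.51 kN


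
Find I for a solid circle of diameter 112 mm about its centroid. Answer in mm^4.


r = d / 2 = 112 / 2 = 56.0 mm
I = pi * r^4 / 4 = pi * 56.0^4 / 4
= 7723995.1 mm^4

7723995.1 mm^4


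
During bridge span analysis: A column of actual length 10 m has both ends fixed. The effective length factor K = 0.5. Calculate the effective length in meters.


L_eff = K * L
= 0.5 * 10
= 5.0 m

5.0 m


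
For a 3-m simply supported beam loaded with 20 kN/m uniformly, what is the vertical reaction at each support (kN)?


Total load = w * L = 20 * 3 = 60 kN
By symmetry, each reaction R = total / 2 = 60 / 2 = 30.0 kN

30.0 kN


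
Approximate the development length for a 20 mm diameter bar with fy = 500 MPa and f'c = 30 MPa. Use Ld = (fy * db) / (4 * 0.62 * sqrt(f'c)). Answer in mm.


Ld = (fy * db) / (4 * 0.62 * sqrt(f'c))
= (500 * 20) / (4 * 0.62 * sqrt(30))
= 10000 / 13.5835
= 736.19 mm

736.19 mm


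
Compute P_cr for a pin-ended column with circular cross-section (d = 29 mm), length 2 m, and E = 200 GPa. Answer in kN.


I = pi * d^4 / 64 = 34718.57 mm^4
L = 2000.0 mm
P_cr = pi^2 * E * I / L^2
= 9.8696 * 200000.0 * 34718.57 / 2000.0^2
= 17132.93 N = 17.1329 kN

17.1329 kN


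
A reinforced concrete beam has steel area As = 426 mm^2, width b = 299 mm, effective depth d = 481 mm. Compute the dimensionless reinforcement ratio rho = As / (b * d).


rho = As / (b * d)
= 426 / (299 * 481)
= 426 / 143819
= 0.002962 (dimensionless)

0.002962 (dimensionless)


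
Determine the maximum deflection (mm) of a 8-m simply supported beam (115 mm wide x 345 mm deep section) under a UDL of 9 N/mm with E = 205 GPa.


I = 115 * 345^3 / 12 = 393526406.25 mm^4
L = 8000.0 mm, w = 9 N/mm, E = 205000.0 MPa
delta = 5 * w * L^4 / (384 * E * I)
= 5 * 9 * 8000.0^4 / (384 * 205000.0 * 393526406.25)
= 5.95 mm

5.95 mm


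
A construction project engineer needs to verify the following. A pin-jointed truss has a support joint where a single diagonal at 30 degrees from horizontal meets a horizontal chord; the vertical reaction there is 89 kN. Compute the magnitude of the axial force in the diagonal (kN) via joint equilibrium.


At the joint, only the diagonal has a vertical component, so vertical equilibrium gives:
F * sin(30) = 89
F = 89 / sin(30)
= 89 / 0.5
= 178.0 kN

178.0 kN


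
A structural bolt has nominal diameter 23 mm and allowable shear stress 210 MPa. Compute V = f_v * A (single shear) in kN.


A = pi * d^2 / 4 = pi * 23^2 / 4 = 415.4756 mm^2
V = f_v * A / 1000 = 210 * 415.4756 / 1000
= 87.2499 kN

87.2499 kN


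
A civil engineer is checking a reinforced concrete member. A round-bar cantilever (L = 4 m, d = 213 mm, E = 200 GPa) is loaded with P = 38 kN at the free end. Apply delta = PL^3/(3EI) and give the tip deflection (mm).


I = pi * d^4 / 64 = pi * 213^4 / 64 = 101038830.91 mm^4
L = 4000.0 mm, P = 38000.0 N, E = 200000.0 MPa
delta = P * L^3 / (3 * E * I)
= 38000.0 * 4000.0^3 / (3 * 200000.0 * 101038830.91)
= 40.1166 mm

40.1166 mm


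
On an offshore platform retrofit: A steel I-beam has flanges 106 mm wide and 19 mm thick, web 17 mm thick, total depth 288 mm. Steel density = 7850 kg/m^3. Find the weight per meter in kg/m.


A_flanges = 2 * 106 * 19 = 4028 mm^2
A_web = (288 - 2 * 19) * 17 = 4250 mm^2
A_total = 4028 + 4250 = 8278 mm^2 = 0.008278 m^2
Weight = rho * A = 7850 * 0.008278 = 64.9823 kg/m

64.9823 kg/m


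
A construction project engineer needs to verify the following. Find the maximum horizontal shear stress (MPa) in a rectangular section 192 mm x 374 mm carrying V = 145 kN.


A = b * h = 192 * 374 = 71808 mm^2
V = 145 kN = 145000.0 N
tau_max = 1.5 * V / A = 1.5 * 145000.0 / 71808
= 3.0289 MPa

3.0289 MPa


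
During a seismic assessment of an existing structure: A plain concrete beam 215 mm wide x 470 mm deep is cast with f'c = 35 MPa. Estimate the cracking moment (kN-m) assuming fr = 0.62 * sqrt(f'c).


fr = 0.62 * sqrt(35) = 0.62 * 5.9161 = 3.668 MPa
I = 215 * 470^3 / 12 = 1860162083.33 mm^4
y_t = 235.0 mm
M_cr = fr * I / y_t = 3.668 * 1860162083.33 / 235.0 N-mm
= 29.0341 kN-m

29.0341 kN-m


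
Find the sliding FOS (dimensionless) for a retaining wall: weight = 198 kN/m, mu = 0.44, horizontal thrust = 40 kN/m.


Resisting force = mu * W = 0.44 * 198 = 87.12 kN/m
FOS = Resisting / Driving = 87.12 / 40
= 2.178 (dimensionless)

2.178 (dimensionless)


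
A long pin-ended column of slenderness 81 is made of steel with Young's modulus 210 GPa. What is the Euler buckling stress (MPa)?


sigma_cr = pi^2 * E / lambda^2
= 9.8696 * 210000.0 / 81^2
= 9.8696 * 210000.0 / 6561
= 315.8995 MPa

315.8995 MPa


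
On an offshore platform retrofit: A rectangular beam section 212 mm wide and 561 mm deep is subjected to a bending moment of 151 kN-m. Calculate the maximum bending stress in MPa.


I = b * h^3 / 12 = 212 * 561^3 / 12 = 3119199831.0 mm^4
y = h / 2 = 561 / 2 = 280.5 mm
M = 151 kN-m = 151000000.0 N-mm
sigma = M * y / I = 151000000.0 * 280.5 / 3119199831.0
= 13.58 MPa

13.58 MPa


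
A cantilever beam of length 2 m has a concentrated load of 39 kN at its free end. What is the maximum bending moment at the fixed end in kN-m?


For a cantilever with a point load at the free end:
M_max = P * L = 39 * 2 = 78 kN-m

78 kN-m


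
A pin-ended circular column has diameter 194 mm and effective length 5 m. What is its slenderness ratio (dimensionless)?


Radius of gyration r = d / 4 = 194 / 4 = 48.5 mm
L_eff = 5000.0 mm
Slenderness ratio = L / r = 5000.0 / 48.5 = 103.09 (dimensionless)

103.09 (dimensionless)


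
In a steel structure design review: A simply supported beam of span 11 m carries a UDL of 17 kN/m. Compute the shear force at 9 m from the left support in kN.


R_A = w * L / 2 = 17 * 11 / 2 = 93.5 kN
V(x) = R_A - w * x = 93.5 - 17 * 9
= -59.5 kN

-59.5 kN


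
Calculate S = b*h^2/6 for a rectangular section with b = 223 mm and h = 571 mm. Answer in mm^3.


S = b * h^2 / 6
= 223 * 571^2 / 6
= 223 * 326041 / 6
= 12117857.17 mm^3

12117857.17 mm^3


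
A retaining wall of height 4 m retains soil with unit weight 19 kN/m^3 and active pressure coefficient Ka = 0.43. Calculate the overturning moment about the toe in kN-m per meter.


Pa = 0.5 * Ka * gamma * H^2
= 0.5 * 0.43 * 19 * 4^2
= 65.36 kN/m
Arm = H / 3 = 4 / 3 = 1.3333 m
Mo = Pa * arm = Pa * H / 3 = 65.36 * 4 / 3 = 87.1467 kN-m/m

87.1467 kN-m/m


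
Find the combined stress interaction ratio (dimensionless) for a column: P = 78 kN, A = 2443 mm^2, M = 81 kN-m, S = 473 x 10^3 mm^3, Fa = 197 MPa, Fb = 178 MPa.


f_a = P / A = 78000.0 / 2443 = 31.928 MPa
f_b = M / S = 81000000.0 / 473000.0 = 171.2474 MPa
Ratio = f_a / Fa + f_b / Fb
= 31.928 / 197 + 171.2474 / 178
= 1.1241 (dimensionless)

1.1241 (dimensionless)


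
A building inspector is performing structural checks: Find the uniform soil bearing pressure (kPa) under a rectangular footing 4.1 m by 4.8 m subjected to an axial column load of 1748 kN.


A = 4.1 * 4.8 = 19.68 m^2
q = P / A = 1748 / 19.68
= 88.8211 kPa

88.8211 kPa


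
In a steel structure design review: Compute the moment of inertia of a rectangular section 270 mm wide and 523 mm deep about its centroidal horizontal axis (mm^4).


I = b * h^3 / 12
= 270 * 523^3 / 12
= 270 * 143055667 / 12
= 3218752507.5 mm^4

3218752507.5 mm^4


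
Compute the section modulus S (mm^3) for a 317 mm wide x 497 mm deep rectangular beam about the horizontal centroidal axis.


S = b * h^2 / 6
= 317 * 497^2 / 6
= 317 * 247009 / 6
= 13050308.83 mm^3

13050308.83 mm^3


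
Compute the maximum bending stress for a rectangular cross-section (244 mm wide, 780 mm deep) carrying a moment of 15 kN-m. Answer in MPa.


I = b * h^3 / 12 = 244 * 780^3 / 12 = 9649224000.0 mm^4
y = h / 2 = 780 / 2 = 390.0 mm
M = 15 kN-m = 15000000.0 N-mm
sigma = M * y / I = 15000000.0 * 390.0 / 9649224000.0
= 0.61 MPa

0.61 MPa


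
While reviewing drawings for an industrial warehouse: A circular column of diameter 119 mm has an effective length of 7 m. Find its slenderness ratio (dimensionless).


Radius of gyration r = d / 4 = 119 / 4 = 29.75 mm
L_eff = 7000.0 mm
Slenderness ratio = L / r = 7000.0 / 29.75 = 235.29 (dimensionless)

235.29 (dimensionless)


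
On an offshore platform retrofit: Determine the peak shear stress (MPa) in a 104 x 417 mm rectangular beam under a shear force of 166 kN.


A = b * h = 104 * 417 = 43368 mm^2
V = 166 kN = 166000.0 N
tau_max = 1.5 * V / A = 1.5 * 166000.0 / 43368
= 5.7416 MPa

5.7416 MPa


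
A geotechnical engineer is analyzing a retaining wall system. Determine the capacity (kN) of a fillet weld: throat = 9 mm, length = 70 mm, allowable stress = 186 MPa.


Strength = throat * length * allowable stress
= 9 * 70 * 186 N
= 117180 N
= 117.18 kN

117.18 kN


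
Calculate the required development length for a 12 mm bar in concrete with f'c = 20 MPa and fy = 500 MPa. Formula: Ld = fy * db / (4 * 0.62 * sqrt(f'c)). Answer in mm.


Ld = (fy * db) / (4 * 0.62 * sqrt(f'c))
= (500 * 12) / (4 * 0.62 * sqrt(20))
= 6000 / 11.0909
= 540.98 mm

540.98 mm


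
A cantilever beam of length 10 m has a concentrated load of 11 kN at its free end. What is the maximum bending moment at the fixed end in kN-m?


For a cantilever with a point load at the free end:
M_max = P * L = 11 * 10 = 110 kN-m

110 kN-m


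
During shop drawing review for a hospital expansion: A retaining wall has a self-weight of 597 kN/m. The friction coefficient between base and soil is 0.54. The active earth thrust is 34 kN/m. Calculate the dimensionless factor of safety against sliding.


Resisting force = mu * W = 0.54 * 597 = 322.38 kN/m
FOS = Resisting / Driving = 322.38 / 34
= 9.4818 (dimensionless)

9.4818 (dimensionless)


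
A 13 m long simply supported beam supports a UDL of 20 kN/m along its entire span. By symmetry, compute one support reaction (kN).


Total load = w * L = 20 * 13 = 260 kN
By symmetry, each reaction R = total / 2 = 260 / 2 = 130.0 kN

130.0 kN


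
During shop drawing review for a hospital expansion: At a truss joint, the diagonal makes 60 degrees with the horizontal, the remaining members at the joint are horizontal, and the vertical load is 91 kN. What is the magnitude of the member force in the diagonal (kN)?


At the joint, only the diagonal has a vertical component, so vertical equilibrium gives:
F * sin(60) = 91
F = 91 / sin(60)
= 91 / 0.866025
= 105.08 kN

105.08 kN


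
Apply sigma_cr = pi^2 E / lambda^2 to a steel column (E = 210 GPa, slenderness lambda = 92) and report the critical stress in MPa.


sigma_cr = pi^2 * E / lambda^2
= 9.8696 * 210000.0 / 92^2
= 9.8696 * 210000.0 / 8464
= 244.8744 MPa

244.8744 MPa


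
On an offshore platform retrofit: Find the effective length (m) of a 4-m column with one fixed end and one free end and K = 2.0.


L_eff = K * L
= 2.0 * 4
= 8.0 m

8.0 m


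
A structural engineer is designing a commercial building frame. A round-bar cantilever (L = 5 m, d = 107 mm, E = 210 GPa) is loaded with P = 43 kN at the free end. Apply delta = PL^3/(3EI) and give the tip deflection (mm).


I = pi * d^4 / 64 = pi * 107^4 / 64 = 6434354.87 mm^4
L = 5000.0 mm, P = 43000.0 N, E = 210000.0 MPa
delta = P * L^3 / (3 * E * I)
= 43000.0 * 5000.0^3 / (3 * 210000.0 * 6434354.87)
= 1325.9676 mm

1325.9676 mm


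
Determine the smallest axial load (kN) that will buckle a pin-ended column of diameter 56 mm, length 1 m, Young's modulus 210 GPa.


I = pi * d^4 / 64 = 482749.69 mm^4
L = 1000.0 mm
P_cr = pi^2 * E * I / L^2
= 9.8696 * 210000.0 * 482749.69 / 1000.0^2
= 1000555.18 N = 1000.5552 kN

1000.5552 kN


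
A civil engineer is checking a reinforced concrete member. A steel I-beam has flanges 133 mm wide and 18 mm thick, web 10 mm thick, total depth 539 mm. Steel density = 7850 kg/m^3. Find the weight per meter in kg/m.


A_flanges = 2 * 133 * 18 = 4788 mm^2
A_web = (539 - 2 * 18) * 10 = 5030 mm^2
A_total = 4788 + 5030 = 9818 mm^2 = 0.009818 m^2
Weight = rho * A = 7850 * 0.009818 = 77.0713 kg/m

77.0713 kg/m


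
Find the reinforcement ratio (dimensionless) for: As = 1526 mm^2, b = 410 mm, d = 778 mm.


rho = As / (b * d)
= 1526 / (410 * 778)
= 1526 / 318980
= 0.004784 (dimensionless)

0.004784 (dimensionless)


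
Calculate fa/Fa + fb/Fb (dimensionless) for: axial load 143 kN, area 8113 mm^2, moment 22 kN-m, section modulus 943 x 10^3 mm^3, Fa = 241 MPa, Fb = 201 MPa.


f_a = P / A = 143000.0 / 8113 = 17.626 MPa
f_b = M / S = 22000000.0 / 943000.0 = 23.3298 MPa
Ratio = f_a / Fa + f_b / Fb
= 17.626 / 241 + 23.3298 / 201
= 0.1892 (dimensionless)

0.1892 (dimensionless)


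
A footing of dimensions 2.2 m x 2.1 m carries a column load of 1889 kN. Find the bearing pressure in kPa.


A = 2.2 * 2.1 = 4.62 m^2
q = P / A = 1889 / 4.62
= 408.8745 kPa

408.8745 kPa


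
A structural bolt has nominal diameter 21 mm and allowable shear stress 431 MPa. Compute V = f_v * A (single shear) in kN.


A = pi * d^2 / 4 = pi * 21^2 / 4 = 346.3606 mm^2
V = f_v * A / 1000 = 431 * 346.3606 / 1000
= 149.2814 kN

149.2814 kN


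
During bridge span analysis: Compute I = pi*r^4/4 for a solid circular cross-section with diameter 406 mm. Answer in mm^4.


r = d / 2 = 406 / 2 = 203.0 mm
I = pi * r^4 / 4 = pi * 203.0^4 / 4
= 1333748773.37 mm^4

1333748773.37 mm^4


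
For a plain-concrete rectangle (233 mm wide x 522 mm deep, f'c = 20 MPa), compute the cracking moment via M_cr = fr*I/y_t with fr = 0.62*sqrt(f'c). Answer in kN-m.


fr = 0.62 * sqrt(20) = 0.62 * 4.4721 = 2.7727 MPa
I = 233 * 522^3 / 12 = 2761761582.0 mm^4
y_t = 261.0 mm
M_cr = fr * I / y_t = 2.7727 * 2761761582.0 / 261.0 N-mm
= 29.3395 kN-m

29.3395 kN-m


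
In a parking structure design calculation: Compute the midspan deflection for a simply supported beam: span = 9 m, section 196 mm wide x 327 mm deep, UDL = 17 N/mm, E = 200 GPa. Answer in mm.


I = 196 * 327^3 / 12 = 571107789.0 mm^4
L = 9000.0 mm, w = 17 N/mm, E = 200000.0 MPa
delta = 5 * w * L^4 / (384 * E * I)
= 5 * 17 * 9000.0^4 / (384 * 200000.0 * 571107789.0)
= 12.7148 mm

12.7148 mm


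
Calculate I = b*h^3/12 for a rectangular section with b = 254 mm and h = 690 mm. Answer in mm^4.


I = b * h^3 / 12
= 254 * 690^3 / 12
= 254 * 328509000 / 12
= 6953440500.0 mm^4

6953440500.0 mm^4


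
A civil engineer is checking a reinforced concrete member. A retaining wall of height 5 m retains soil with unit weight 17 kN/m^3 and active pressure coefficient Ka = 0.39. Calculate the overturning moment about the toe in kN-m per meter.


Pa = 0.5 * Ka * gamma * H^2
= 0.5 * 0.39 * 17 * 5^2
= 82.875 kN/m
Arm = H / 3 = 5 / 3 = 1.6667 m
Mo = Pa * arm = Pa * H / 3 = 82.875 * 5 / 3 = 138.125 kN-m/m

138.125 kN-m/m


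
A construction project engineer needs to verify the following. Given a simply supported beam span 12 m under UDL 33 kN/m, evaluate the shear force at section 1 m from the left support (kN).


R_A = w * L / 2 = 33 * 12 / 2 = 198.0 kN
V(x) = R_A - w * x = 198.0 - 33 * 1
= 165.0 kN

165.0 kN


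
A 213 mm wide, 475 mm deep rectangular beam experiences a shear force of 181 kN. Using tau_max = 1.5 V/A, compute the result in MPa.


A = b * h = 213 * 475 = 101175 mm^2
V = 181 kN = 181000.0 N
tau_max = 1.5 * V / A = 1.5 * 181000.0 / 101175
= 2.6835 MPa

2.6835 MPa


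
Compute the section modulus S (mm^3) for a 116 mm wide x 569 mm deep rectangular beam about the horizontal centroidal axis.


S = b * h^2 / 6
= 116 * 569^2 / 6
= 116 * 323761 / 6
= 6259379.33 mm^3

6259379.33 mm^3


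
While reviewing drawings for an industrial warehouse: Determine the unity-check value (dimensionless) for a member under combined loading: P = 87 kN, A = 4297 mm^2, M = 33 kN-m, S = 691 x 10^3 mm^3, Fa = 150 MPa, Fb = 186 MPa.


f_a = P / A = 87000.0 / 4297 = 20.2467 MPa
f_b = M / S = 33000000.0 / 691000.0 = 47.7569 MPa
Ratio = f_a / Fa + f_b / Fb
= 20.2467 / 150 + 47.7569 / 186
= 0.3917 (dimensionless)

0.3917 (dimensionless)


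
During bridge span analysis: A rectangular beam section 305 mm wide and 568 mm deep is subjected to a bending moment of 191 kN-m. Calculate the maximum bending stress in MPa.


I = b * h^3 / 12 = 305 * 568^3 / 12 = 4657615146.67 mm^4
y = h / 2 = 568 / 2 = 284.0 mm
M = 191 kN-m = 191000000.0 N-mm
sigma = M * y / I = 191000000.0 * 284.0 / 4657615146.67
= 11.65 MPa

11.65 MPa


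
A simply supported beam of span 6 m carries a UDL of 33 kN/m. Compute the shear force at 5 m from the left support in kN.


R_A = w * L / 2 = 33 * 6 / 2 = 99.0 kN
V(x) = R_A - w * x = 99.0 - 33 * 5
= -66.0 kN

-66.0 kN


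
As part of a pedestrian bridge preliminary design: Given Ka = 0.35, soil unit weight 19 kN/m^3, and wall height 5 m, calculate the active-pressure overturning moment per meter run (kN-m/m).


Pa = 0.5 * Ka * gamma * H^2
= 0.5 * 0.35 * 19 * 5^2
= 83.125 kN/m
Arm = H / 3 = 5 / 3 = 1.6667 m
Mo = Pa * arm = Pa * H / 3 = 83.125 * 5 / 3 = 138.5417 kN-m/m

138.5417 kN-m/m


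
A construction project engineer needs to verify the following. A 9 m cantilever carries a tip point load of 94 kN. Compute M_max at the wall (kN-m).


For a cantilever with a point load at the free end:
M_max = P * L = 94 * 9 = 846 kN-m

846 kN-m


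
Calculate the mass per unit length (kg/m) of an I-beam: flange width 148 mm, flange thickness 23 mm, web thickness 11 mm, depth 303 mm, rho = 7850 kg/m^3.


A_flanges = 2 * 148 * 23 = 6808 mm^2
A_web = (303 - 2 * 23) * 11 = 2827 mm^2
A_total = 6808 + 2827 = 9635 mm^2 = 0.009635 m^2
Weight = rho * A = 7850 * 0.009635 = 75.6347 kg/m

75.6347 kg/m


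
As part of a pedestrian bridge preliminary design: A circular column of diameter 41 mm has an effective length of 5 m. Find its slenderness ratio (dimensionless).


Radius of gyration r = d / 4 = 41 / 4 = 10.25 mm
L_eff = 5000.0 mm
Slenderness ratio = L / r = 5000.0 / 10.25 = 487.8 (dimensionless)

487.8 (dimensionless)


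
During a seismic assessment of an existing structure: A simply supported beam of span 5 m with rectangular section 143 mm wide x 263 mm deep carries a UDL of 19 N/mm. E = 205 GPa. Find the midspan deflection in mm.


I = 143 * 263^3 / 12 = 216781410.08 mm^4
L = 5000.0 mm, w = 19 N/mm, E = 205000.0 MPa
delta = 5 * w * L^4 / (384 * E * I)
= 5 * 19 * 5000.0^4 / (384 * 205000.0 * 216781410.08)
= 3.4793 mm

3.4793 mm


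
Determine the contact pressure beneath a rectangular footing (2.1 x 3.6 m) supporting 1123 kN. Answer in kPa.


A = 2.1 * 3.6 = 7.56 m^2
q = P / A = 1123 / 7.56
= 148.545 kPa

148.545 kPa


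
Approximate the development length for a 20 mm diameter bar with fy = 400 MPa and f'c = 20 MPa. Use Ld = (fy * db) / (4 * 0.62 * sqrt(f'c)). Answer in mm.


Ld = (fy * db) / (4 * 0.62 * sqrt(f'c))
= (400 * 20) / (4 * 0.62 * sqrt(20))
= 8000 / 11.0909
= 721.31 mm

721.31 mm


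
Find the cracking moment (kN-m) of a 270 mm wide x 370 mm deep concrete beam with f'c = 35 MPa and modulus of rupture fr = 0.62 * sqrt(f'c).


fr = 0.62 * sqrt(35) = 0.62 * 5.9161 = 3.668 MPa
I = 270 * 370^3 / 12 = 1139692500.0 mm^4
y_t = 185.0 mm
M_cr = fr * I / y_t = 3.668 * 1139692500.0 / 185.0 N-mm
= 22.5965 kN-m

22.5965 kN-m


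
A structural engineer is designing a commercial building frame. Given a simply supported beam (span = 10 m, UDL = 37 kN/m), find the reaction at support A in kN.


Total load = w * L = 37 * 10 = 370 kN
By symmetry, each reaction R = total / 2 = 370 / 2 = 185.0 kN

185.0 kN


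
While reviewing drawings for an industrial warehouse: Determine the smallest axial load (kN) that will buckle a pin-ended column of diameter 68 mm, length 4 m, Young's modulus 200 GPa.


I = pi * d^4 / 64 = 1049555.84 mm^4
L = 4000.0 mm
P_cr = pi^2 * E * I / L^2
= 9.8696 * 200000.0 * 1049555.84 / 4000.0^2
= 129483.76 N = 129.4838 kN

129.4838 kN


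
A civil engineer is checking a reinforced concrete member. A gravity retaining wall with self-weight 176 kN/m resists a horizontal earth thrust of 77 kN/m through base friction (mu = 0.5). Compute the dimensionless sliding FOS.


Resisting force = mu * W = 0.5 * 176 = 88.0 kN/m
FOS = Resisting / Driving = 88.0 / 77
= 1.1429 (dimensionless)

1.1429 (dimensionless)


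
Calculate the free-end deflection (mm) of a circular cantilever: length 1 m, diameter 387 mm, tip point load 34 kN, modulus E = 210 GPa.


I = pi * d^4 / 64 = pi * 387^4 / 64 = 1101067030.83 mm^4
L = 1000.0 mm, P = 34000.0 N, E = 210000.0 MPa
delta = P * L^3 / (3 * E * I)
= 34000.0 * 1000.0^3 / (3 * 210000.0 * 1101067030.83)
= 0.049 mm

0.049 mm


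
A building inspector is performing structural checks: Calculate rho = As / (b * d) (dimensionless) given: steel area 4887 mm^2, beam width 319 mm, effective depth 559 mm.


rho = As / (b * d)
= 4887 / (319 * 559)
= 4887 / 178321
= 0.027406 (dimensionless)

0.027406 (dimensionless)


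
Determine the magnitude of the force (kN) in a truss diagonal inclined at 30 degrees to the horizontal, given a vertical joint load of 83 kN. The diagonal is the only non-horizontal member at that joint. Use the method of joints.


At the joint, only the diagonal has a vertical component, so vertical equilibrium gives:
F * sin(30) = 83
F = 83 / sin(30)
= 83 / 0.5
= 166.0 kN

166.0 kN


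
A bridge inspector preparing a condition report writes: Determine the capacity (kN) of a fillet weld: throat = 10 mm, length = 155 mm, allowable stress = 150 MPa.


Strength = throat * length * allowable stress
= 10 * 155 * 150 N
= 232500 N
= 232.5 kN

232.5 kN


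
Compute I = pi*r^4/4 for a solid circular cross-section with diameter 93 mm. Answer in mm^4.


r = d / 2 = 93 / 2 = 46.5 mm
I = pi * r^4 / 4 = pi * 46.5^4 / 4
= 3671991.72 mm^4

3671991.72 mm^4


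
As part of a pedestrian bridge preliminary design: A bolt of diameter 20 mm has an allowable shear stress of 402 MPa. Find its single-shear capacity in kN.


A = pi * d^2 / 4 = pi * 20^2 / 4 = 314.1593 mm^2
V = f_v * A / 1000 = 402 * 314.1593 / 1000
= 126.292 kN

126.292 kN


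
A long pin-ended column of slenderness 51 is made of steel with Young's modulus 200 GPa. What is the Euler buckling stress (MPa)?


sigma_cr = pi^2 * E / lambda^2
= 9.8696 * 200000.0 / 51^2
= 9.8696 * 200000.0 / 2601
= 758.9085 MPa

758.9085 MPa


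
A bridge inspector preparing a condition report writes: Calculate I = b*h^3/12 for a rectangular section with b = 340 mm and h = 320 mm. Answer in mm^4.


I = b * h^3 / 12
= 340 * 320^3 / 12
= 340 * 32768000 / 12
= 928426666.67 mm^4

928426666.67 mm^4


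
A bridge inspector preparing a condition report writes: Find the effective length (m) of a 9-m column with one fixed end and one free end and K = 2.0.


L_eff = K * L
= 2.0 * 9
= 18.0 m

18.0 m


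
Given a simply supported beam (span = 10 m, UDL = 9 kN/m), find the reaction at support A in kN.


Total load = w * L = 9 * 10 = 90 kN
By symmetry, each reaction R = total / 2 = 90 / 2 = 45.0 kN

45.0 kN


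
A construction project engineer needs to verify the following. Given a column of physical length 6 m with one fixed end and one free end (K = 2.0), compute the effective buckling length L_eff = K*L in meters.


L_eff = K * L
= 2.0 * 6
= 12.0 m

12.0 m


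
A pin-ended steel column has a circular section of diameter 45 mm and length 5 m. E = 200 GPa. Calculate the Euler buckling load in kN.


I = pi * d^4 / 64 = 201288.96 mm^4
L = 5000.0 mm
P_cr = pi^2 * E * I / L^2
= 9.8696 * 200000.0 * 201288.96 / 5000.0^2
= 15893.14 N = 15.8931 kN

15.8931 kN


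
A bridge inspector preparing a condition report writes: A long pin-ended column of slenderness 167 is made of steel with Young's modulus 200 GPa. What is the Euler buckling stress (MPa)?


sigma_cr = pi^2 * E / lambda^2
= 9.8696 * 200000.0 / 167^2
= 9.8696 * 200000.0 / 27889
= 70.7778 MPa

70.7778 MPa


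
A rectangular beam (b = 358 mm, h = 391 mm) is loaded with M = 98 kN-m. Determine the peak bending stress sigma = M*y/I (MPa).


I = b * h^3 / 12 = 358 * 391^3 / 12 = 1783331384.83 mm^4
y = h / 2 = 391 / 2 = 195.5 mm
M = 98 kN-m = 98000000.0 N-mm
sigma = M * y / I = 98000000.0 * 195.5 / 1783331384.83
= 10.74 MPa

10.74 MPa


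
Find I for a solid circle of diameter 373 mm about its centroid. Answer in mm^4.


r = d / 2 = 373 / 2 = 186.5 mm
I = pi * r^4 / 4 = pi * 186.5^4 / 4
= 950178558.36 mm^4

950178558.36 mm^4


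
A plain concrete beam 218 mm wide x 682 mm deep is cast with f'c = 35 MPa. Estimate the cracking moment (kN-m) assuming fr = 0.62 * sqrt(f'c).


fr = 0.62 * sqrt(35) = 0.62 * 5.9161 = 3.668 MPa
I = 218 * 682^3 / 12 = 5762731318.67 mm^4
y_t = 341.0 mm
M_cr = fr * I / y_t = 3.668 * 5762731318.67 / 341.0 N-mm
= 61.9869 kN-m

61.9869 kN-m


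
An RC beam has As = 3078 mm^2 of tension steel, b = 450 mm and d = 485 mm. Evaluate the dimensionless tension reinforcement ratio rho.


rho = As / (b * d)
= 3078 / (450 * 485)
= 3078 / 218250
= 0.014103 (dimensionless)

0.014103 (dimensionless)


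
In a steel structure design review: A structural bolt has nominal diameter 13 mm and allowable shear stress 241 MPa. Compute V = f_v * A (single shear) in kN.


A = pi * d^2 / 4 = pi * 13^2 / 4 = 132.7323 mm^2
V = f_v * A / 1000 = 241 * 132.7323 / 1000
= 31.9885 kN

31.9885 kN


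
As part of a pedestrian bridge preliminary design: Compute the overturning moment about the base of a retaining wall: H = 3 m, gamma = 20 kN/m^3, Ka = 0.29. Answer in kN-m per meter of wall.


Pa = 0.5 * Ka * gamma * H^2
= 0.5 * 0.29 * 20 * 3^2
= 26.1 kN/m
Arm = H / 3 = 3 / 3 = 1.0 m
Mo = Pa * arm = Pa * H / 3 = 26.1 * 3 / 3 = 26.1 kN-m/m

26.1 kN-m/m


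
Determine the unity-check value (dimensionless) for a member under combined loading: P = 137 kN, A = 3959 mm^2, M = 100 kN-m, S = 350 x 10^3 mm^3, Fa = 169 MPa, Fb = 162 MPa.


f_a = P / A = 137000.0 / 3959 = 34.6047 MPa
f_b = M / S = 100000000.0 / 350000.0 = 285.7143 MPa
Ratio = f_a / Fa + f_b / Fb
= 34.6047 / 169 + 285.7143 / 162
= 1.9684 (dimensionless)

1.9684 (dimensionless)


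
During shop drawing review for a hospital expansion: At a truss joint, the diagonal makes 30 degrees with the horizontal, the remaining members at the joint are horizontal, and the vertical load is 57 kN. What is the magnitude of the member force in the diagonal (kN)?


At the joint, only the diagonal has a vertical component, so vertical equilibrium gives:
F * sin(30) = 57
F = 57 / sin(30)
= 57 / 0.5
= 114.0 kN

114.0 kN


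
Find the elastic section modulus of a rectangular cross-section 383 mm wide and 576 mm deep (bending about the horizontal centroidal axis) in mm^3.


S = b * h^2 / 6
= 383 * 576^2 / 6
= 383 * 331776 / 6
= 21178368.0 mm^3

21178368.0 mm^3


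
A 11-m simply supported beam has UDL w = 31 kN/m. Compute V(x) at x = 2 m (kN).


R_A = w * L / 2 = 31 * 11 / 2 = 170.5 kN
V(x) = R_A - w * x = 170.5 - 31 * 2
= 108.5 kN

108.5 kN


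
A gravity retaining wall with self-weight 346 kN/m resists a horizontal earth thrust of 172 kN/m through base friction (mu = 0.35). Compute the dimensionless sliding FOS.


Resisting force = mu * W = 0.35 * 346 = 121.1 kN/m
FOS = Resisting / Driving = 121.1 / 172
= 0.7041 (dimensionless)

0.7041 (dimensionless)


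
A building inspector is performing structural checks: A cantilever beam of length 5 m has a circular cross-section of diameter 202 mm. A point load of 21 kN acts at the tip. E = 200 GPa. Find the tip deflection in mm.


I = pi * d^4 / 64 = pi * 202^4 / 64 = 81728847.83 mm^4
L = 5000.0 mm, P = 21000.0 N, E = 200000.0 MPa
delta = P * L^3 / (3 * E * I)
= 21000.0 * 5000.0^3 / (3 * 200000.0 * 81728847.83)
= 53.5307 mm

53.5307 mm


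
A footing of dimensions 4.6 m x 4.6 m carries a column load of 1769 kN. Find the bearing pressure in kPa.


A = 4.6 * 4.6 = 21.16 m^2
q = P / A = 1769 / 21.16
= 83.6011 kPa

83.6011 kPa


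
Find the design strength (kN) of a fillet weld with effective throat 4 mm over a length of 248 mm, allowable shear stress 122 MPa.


Strength = throat * length * allowable stress
= 4 * 248 * 122 N
= 121024 N
= 121.02 kN

121.02 kN


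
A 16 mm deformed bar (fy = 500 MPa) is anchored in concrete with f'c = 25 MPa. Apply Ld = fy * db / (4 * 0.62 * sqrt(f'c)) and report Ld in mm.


Ld = (fy * db) / (4 * 0.62 * sqrt(f'c))
= (500 * 16) / (4 * 0.62 * sqrt(25))
= 8000 / 12.4
= 645.16 mm

645.16 mm


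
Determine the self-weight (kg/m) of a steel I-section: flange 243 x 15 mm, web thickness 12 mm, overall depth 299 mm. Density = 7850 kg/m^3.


A_flanges = 2 * 243 * 15 = 7290 mm^2
A_web = (299 - 2 * 15) * 12 = 3228 mm^2
A_total = 7290 + 3228 = 10518 mm^2 = 0.010518 m^2
Weight = rho * A = 7850 * 0.010518 = 82.5663 kg/m

82.5663 kg/m


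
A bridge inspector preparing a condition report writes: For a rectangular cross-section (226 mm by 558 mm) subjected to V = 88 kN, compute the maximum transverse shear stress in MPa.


A = b * h = 226 * 558 = 126108 mm^2
V = 88 kN = 88000.0 N
tau_max = 1.5 * V / A = 1.5 * 88000.0 / 126108
= 1.0467 MPa

1.0467 MPa


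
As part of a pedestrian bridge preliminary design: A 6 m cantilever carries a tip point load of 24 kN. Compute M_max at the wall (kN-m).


For a cantilever with a point load at the free end:
M_max = P * L = 24 * 6 = 144 kN-m

144 kN-m


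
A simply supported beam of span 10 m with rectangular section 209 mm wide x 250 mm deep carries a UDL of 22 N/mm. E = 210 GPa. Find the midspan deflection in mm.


I = 209 * 250^3 / 12 = 272135416.67 mm^4
L = 10000.0 mm, w = 22 N/mm, E = 210000.0 MPa
delta = 5 * w * L^4 / (384 * E * I)
= 5 * 22 * 10000.0^4 / (384 * 210000.0 * 272135416.67)
= 50.1253 mm

50.1253 mm


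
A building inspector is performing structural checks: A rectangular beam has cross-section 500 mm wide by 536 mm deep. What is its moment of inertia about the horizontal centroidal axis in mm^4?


I = b * h^3 / 12
= 500 * 536^3 / 12
= 500 * 153990656 / 12
= 6416277333.33 mm^4

6416277333.33 mm^4


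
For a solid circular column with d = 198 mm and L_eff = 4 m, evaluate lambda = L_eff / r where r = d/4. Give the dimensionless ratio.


Radius of gyration r = d / 4 = 198 / 4 = 49.5 mm
L_eff = 4000.0 mm
Slenderness ratio = L / r = 4000.0 / 49.5 = 80.81 (dimensionless)

80.81 (dimensionless)


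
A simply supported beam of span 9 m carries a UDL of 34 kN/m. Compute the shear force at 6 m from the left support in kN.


R_A = w * L / 2 = 34 * 9 / 2 = 153.0 kN
V(x) = R_A - w * x = 153.0 - 34 * 6
= -51.0 kN

-51.0 kN


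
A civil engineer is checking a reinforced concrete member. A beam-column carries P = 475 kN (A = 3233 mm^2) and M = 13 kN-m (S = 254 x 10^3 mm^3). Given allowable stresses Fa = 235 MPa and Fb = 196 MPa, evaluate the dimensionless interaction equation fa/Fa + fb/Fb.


f_a = P / A = 475000.0 / 3233 = 146.9224 MPa
f_b = M / S = 13000000.0 / 254000.0 = 51.1811 MPa
Ratio = f_a / Fa + f_b / Fb
= 146.9224 / 235 + 51.1811 / 196
= 0.8863 (dimensionless)

0.8863 (dimensionless)


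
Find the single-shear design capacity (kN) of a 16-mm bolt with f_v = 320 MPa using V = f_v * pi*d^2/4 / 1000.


A = pi * d^2 / 4 = pi * 16^2 / 4 = 201.0619 mm^2
V = f_v * A / 1000 = 320 * 201.0619 / 1000
= 64.3398 kN

64.3398 kN


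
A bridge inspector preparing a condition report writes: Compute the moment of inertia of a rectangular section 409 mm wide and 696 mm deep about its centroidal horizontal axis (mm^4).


I = b * h^3 / 12
= 409 * 696^3 / 12
= 409 * 337153536 / 12
= 11491316352.0 mm^4

11491316352.0 mm^4


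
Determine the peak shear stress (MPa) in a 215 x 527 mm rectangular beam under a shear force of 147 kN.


A = b * h = 215 * 527 = 113305 mm^2
V = 147 kN = 147000.0 N
tau_max = 1.5 * V / A = 1.5 * 147000.0 / 113305
= 1.9461 MPa

1.9461 MPa


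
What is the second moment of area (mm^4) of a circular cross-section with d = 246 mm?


r = d / 2 = 246 / 2 = 123.0 mm
I = pi * r^4 / 4 = pi * 123.0^4 / 4
= 179767147.47 mm^4

179767147.47 mm^4


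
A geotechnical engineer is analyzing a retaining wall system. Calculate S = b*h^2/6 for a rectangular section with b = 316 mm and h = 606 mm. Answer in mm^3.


S = b * h^2 / 6
= 316 * 606^2 / 6
= 316 * 367236 / 6
= 19341096.0 mm^3

19341096.0 mm^3


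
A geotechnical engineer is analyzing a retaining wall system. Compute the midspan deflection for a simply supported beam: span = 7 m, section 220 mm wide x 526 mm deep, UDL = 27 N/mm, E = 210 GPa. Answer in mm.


I = 220 * 526^3 / 12 = 2668078893.33 mm^4
L = 7000.0 mm, w = 27 N/mm, E = 210000.0 MPa
delta = 5 * w * L^4 / (384 * E * I)
= 5 * 27 * 7000.0^4 / (384 * 210000.0 * 2668078893.33)
= 1.5065 mm

1.5065 mm


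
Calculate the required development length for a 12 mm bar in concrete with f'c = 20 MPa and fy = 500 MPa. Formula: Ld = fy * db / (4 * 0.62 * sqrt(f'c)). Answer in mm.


Ld = (fy * db) / (4 * 0.62 * sqrt(f'c))
= (500 * 12) / (4 * 0.62 * sqrt(20))
= 6000 / 11.0909
= 540.98 mm

540.98 mm


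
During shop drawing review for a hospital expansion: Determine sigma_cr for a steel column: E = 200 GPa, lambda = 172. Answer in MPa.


sigma_cr = pi^2 * E / lambda^2
= 9.8696 * 200000.0 / 172^2
= 9.8696 * 200000.0 / 29584
= 66.7226 MPa

66.7226 MPa


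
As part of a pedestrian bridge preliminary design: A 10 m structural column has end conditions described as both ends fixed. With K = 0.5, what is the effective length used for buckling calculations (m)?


L_eff = K * L
= 0.5 * 10
= 5.0 m

5.0 m


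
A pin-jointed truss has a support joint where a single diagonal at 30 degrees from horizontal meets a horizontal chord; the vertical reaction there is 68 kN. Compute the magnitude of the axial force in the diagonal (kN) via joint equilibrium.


At the joint, only the diagonal has a vertical component, so vertical equilibrium gives:
F * sin(30) = 68
F = 68 / sin(30)
= 68 / 0.5
= 136.0 kN

136.0 kN


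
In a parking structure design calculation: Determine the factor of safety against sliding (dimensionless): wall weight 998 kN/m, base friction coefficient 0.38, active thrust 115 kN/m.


Resisting force = mu * W = 0.38 * 998 = 379.24 kN/m
FOS = Resisting / Driving = 379.24 / 115
= 3.2977 (dimensionless)

3.2977 (dimensionless)


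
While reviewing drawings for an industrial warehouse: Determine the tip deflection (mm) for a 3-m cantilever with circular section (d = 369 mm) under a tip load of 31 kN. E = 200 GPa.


I = pi * d^4 / 64 = pi * 369^4 / 64 = 910071184.05 mm^4
L = 3000.0 mm, P = 31000.0 N, E = 200000.0 MPa
delta = P * L^3 / (3 * E * I)
= 31000.0 * 3000.0^3 / (3 * 200000.0 * 910071184.05)
= 1.5328 mm

1.5328 mm
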